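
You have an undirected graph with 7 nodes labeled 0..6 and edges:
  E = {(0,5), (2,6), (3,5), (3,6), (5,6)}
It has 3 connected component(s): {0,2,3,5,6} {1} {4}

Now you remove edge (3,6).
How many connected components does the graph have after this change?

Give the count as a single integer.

Initial component count: 3
Remove (3,6): not a bridge. Count unchanged: 3.
  After removal, components: {0,2,3,5,6} {1} {4}
New component count: 3

Answer: 3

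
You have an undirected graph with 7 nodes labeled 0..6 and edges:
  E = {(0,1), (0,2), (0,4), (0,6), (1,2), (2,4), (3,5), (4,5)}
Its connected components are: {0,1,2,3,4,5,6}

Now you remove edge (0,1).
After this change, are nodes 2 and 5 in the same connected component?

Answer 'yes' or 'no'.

Initial components: {0,1,2,3,4,5,6}
Removing edge (0,1): not a bridge — component count unchanged at 1.
New components: {0,1,2,3,4,5,6}
Are 2 and 5 in the same component? yes

Answer: yes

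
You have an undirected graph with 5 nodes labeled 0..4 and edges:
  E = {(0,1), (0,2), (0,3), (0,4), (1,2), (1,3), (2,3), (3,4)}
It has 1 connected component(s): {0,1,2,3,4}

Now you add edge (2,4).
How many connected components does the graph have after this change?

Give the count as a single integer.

Initial component count: 1
Add (2,4): endpoints already in same component. Count unchanged: 1.
New component count: 1

Answer: 1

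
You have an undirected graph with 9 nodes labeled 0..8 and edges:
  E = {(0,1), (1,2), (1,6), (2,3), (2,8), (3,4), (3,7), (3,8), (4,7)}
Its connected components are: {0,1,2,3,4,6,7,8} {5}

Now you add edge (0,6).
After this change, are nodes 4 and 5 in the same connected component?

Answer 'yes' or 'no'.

Initial components: {0,1,2,3,4,6,7,8} {5}
Adding edge (0,6): both already in same component {0,1,2,3,4,6,7,8}. No change.
New components: {0,1,2,3,4,6,7,8} {5}
Are 4 and 5 in the same component? no

Answer: no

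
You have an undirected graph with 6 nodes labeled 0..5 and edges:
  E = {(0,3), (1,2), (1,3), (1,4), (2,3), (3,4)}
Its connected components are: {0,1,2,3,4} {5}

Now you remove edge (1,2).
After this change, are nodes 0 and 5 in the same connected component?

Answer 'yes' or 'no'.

Answer: no

Derivation:
Initial components: {0,1,2,3,4} {5}
Removing edge (1,2): not a bridge — component count unchanged at 2.
New components: {0,1,2,3,4} {5}
Are 0 and 5 in the same component? no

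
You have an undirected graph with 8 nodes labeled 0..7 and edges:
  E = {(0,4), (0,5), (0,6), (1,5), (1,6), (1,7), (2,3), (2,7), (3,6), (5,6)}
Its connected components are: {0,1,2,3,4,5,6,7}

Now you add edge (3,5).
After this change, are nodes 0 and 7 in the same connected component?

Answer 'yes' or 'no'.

Answer: yes

Derivation:
Initial components: {0,1,2,3,4,5,6,7}
Adding edge (3,5): both already in same component {0,1,2,3,4,5,6,7}. No change.
New components: {0,1,2,3,4,5,6,7}
Are 0 and 7 in the same component? yes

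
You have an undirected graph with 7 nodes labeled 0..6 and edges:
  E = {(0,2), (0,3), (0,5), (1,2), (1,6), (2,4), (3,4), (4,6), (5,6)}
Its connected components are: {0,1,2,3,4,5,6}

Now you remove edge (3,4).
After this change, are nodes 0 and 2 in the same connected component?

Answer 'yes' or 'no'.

Initial components: {0,1,2,3,4,5,6}
Removing edge (3,4): not a bridge — component count unchanged at 1.
New components: {0,1,2,3,4,5,6}
Are 0 and 2 in the same component? yes

Answer: yes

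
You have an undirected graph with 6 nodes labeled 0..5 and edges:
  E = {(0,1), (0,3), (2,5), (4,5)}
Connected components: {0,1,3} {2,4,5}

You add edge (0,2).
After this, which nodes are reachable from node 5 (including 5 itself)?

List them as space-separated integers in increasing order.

Before: nodes reachable from 5: {2,4,5}
Adding (0,2): merges 5's component with another. Reachability grows.
After: nodes reachable from 5: {0,1,2,3,4,5}

Answer: 0 1 2 3 4 5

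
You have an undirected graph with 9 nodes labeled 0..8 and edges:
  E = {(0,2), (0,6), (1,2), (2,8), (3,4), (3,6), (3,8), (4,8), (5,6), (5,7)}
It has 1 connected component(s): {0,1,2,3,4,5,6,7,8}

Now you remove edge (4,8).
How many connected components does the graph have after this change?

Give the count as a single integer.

Answer: 1

Derivation:
Initial component count: 1
Remove (4,8): not a bridge. Count unchanged: 1.
  After removal, components: {0,1,2,3,4,5,6,7,8}
New component count: 1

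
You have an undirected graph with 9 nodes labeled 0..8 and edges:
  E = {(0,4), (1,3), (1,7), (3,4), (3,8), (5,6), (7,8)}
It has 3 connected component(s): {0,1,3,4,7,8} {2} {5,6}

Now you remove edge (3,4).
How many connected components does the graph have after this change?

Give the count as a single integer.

Initial component count: 3
Remove (3,4): it was a bridge. Count increases: 3 -> 4.
  After removal, components: {0,4} {1,3,7,8} {2} {5,6}
New component count: 4

Answer: 4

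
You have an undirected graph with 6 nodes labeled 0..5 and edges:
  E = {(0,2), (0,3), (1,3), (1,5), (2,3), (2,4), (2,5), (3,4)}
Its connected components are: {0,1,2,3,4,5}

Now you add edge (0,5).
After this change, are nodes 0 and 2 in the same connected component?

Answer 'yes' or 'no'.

Answer: yes

Derivation:
Initial components: {0,1,2,3,4,5}
Adding edge (0,5): both already in same component {0,1,2,3,4,5}. No change.
New components: {0,1,2,3,4,5}
Are 0 and 2 in the same component? yes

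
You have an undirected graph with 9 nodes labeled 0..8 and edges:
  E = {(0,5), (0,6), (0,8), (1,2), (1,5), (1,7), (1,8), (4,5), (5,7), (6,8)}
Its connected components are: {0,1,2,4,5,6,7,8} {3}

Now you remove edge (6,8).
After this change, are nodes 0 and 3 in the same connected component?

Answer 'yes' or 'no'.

Initial components: {0,1,2,4,5,6,7,8} {3}
Removing edge (6,8): not a bridge — component count unchanged at 2.
New components: {0,1,2,4,5,6,7,8} {3}
Are 0 and 3 in the same component? no

Answer: no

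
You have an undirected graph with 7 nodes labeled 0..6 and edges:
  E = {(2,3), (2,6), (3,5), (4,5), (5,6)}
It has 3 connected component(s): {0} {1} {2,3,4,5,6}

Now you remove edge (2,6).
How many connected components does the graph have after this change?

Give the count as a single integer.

Answer: 3

Derivation:
Initial component count: 3
Remove (2,6): not a bridge. Count unchanged: 3.
  After removal, components: {0} {1} {2,3,4,5,6}
New component count: 3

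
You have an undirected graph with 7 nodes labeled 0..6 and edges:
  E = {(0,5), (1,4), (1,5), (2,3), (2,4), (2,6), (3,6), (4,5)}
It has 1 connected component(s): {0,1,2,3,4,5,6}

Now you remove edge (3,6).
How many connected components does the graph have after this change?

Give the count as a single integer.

Initial component count: 1
Remove (3,6): not a bridge. Count unchanged: 1.
  After removal, components: {0,1,2,3,4,5,6}
New component count: 1

Answer: 1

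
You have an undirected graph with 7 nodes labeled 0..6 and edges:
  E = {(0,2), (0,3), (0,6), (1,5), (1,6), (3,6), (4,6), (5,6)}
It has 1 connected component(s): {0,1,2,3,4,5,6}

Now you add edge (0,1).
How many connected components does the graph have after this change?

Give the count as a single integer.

Answer: 1

Derivation:
Initial component count: 1
Add (0,1): endpoints already in same component. Count unchanged: 1.
New component count: 1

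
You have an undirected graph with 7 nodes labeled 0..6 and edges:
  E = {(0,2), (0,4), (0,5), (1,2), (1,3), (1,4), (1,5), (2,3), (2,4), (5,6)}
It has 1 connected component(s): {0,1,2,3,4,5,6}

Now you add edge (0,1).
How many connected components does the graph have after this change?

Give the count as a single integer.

Answer: 1

Derivation:
Initial component count: 1
Add (0,1): endpoints already in same component. Count unchanged: 1.
New component count: 1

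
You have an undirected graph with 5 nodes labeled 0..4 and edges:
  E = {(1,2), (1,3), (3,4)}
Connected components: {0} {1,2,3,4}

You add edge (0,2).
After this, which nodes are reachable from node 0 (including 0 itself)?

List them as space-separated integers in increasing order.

Answer: 0 1 2 3 4

Derivation:
Before: nodes reachable from 0: {0}
Adding (0,2): merges 0's component with another. Reachability grows.
After: nodes reachable from 0: {0,1,2,3,4}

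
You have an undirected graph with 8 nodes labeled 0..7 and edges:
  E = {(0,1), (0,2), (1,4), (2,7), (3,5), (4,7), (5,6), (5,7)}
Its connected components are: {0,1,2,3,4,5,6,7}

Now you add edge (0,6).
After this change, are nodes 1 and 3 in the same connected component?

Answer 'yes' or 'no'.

Answer: yes

Derivation:
Initial components: {0,1,2,3,4,5,6,7}
Adding edge (0,6): both already in same component {0,1,2,3,4,5,6,7}. No change.
New components: {0,1,2,3,4,5,6,7}
Are 1 and 3 in the same component? yes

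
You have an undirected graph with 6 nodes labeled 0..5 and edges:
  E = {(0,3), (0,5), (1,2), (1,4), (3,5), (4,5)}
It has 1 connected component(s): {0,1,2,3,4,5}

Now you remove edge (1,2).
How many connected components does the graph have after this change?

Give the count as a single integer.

Initial component count: 1
Remove (1,2): it was a bridge. Count increases: 1 -> 2.
  After removal, components: {0,1,3,4,5} {2}
New component count: 2

Answer: 2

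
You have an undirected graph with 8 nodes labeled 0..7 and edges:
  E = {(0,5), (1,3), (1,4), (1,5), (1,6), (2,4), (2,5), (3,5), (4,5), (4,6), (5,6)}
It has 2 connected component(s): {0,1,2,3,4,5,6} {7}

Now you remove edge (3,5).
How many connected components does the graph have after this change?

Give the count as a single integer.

Answer: 2

Derivation:
Initial component count: 2
Remove (3,5): not a bridge. Count unchanged: 2.
  After removal, components: {0,1,2,3,4,5,6} {7}
New component count: 2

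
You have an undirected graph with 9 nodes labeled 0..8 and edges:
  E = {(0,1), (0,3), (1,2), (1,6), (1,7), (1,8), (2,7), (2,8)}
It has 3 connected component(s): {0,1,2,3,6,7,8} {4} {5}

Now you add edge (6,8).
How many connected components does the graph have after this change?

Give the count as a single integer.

Initial component count: 3
Add (6,8): endpoints already in same component. Count unchanged: 3.
New component count: 3

Answer: 3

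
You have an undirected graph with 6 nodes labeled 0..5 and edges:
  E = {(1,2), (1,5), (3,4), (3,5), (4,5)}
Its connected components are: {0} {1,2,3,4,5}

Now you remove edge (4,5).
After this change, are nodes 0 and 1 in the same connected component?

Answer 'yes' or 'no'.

Initial components: {0} {1,2,3,4,5}
Removing edge (4,5): not a bridge — component count unchanged at 2.
New components: {0} {1,2,3,4,5}
Are 0 and 1 in the same component? no

Answer: no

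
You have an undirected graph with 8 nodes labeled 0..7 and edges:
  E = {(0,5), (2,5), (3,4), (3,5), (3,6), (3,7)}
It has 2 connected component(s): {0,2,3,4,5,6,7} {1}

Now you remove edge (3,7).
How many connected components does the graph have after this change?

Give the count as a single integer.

Answer: 3

Derivation:
Initial component count: 2
Remove (3,7): it was a bridge. Count increases: 2 -> 3.
  After removal, components: {0,2,3,4,5,6} {1} {7}
New component count: 3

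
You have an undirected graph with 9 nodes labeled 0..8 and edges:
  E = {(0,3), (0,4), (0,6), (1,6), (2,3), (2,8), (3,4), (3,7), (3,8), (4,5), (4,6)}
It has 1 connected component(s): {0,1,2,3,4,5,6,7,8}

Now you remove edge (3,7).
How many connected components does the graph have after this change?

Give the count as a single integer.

Initial component count: 1
Remove (3,7): it was a bridge. Count increases: 1 -> 2.
  After removal, components: {0,1,2,3,4,5,6,8} {7}
New component count: 2

Answer: 2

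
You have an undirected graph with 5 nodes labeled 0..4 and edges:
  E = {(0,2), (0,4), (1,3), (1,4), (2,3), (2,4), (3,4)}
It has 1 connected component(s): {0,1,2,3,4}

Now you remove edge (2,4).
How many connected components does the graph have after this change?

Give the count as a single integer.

Initial component count: 1
Remove (2,4): not a bridge. Count unchanged: 1.
  After removal, components: {0,1,2,3,4}
New component count: 1

Answer: 1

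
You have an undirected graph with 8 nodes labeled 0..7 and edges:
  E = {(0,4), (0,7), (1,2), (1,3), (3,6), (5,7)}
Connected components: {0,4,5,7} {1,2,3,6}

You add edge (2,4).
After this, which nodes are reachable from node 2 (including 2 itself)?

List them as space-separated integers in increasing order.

Answer: 0 1 2 3 4 5 6 7

Derivation:
Before: nodes reachable from 2: {1,2,3,6}
Adding (2,4): merges 2's component with another. Reachability grows.
After: nodes reachable from 2: {0,1,2,3,4,5,6,7}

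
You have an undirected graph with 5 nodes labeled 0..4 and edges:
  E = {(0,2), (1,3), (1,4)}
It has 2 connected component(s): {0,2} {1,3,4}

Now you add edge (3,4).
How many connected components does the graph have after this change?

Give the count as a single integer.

Initial component count: 2
Add (3,4): endpoints already in same component. Count unchanged: 2.
New component count: 2

Answer: 2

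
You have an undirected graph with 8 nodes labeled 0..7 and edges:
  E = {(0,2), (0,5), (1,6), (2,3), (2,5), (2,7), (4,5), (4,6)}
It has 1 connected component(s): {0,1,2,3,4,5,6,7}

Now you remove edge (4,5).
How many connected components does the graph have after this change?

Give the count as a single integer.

Initial component count: 1
Remove (4,5): it was a bridge. Count increases: 1 -> 2.
  After removal, components: {0,2,3,5,7} {1,4,6}
New component count: 2

Answer: 2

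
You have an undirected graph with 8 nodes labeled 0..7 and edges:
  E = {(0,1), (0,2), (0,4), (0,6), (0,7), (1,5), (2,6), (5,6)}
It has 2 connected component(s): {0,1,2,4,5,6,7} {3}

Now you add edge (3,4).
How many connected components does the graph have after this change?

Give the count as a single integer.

Answer: 1

Derivation:
Initial component count: 2
Add (3,4): merges two components. Count decreases: 2 -> 1.
New component count: 1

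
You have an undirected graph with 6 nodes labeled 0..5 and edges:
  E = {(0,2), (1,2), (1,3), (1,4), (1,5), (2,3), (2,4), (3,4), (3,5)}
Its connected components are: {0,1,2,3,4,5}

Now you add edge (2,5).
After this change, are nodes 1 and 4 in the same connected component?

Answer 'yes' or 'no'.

Initial components: {0,1,2,3,4,5}
Adding edge (2,5): both already in same component {0,1,2,3,4,5}. No change.
New components: {0,1,2,3,4,5}
Are 1 and 4 in the same component? yes

Answer: yes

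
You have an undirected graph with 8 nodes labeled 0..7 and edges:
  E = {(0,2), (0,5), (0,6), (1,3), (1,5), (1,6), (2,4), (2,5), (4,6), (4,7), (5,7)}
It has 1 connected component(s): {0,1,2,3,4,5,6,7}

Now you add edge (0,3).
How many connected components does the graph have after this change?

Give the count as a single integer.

Answer: 1

Derivation:
Initial component count: 1
Add (0,3): endpoints already in same component. Count unchanged: 1.
New component count: 1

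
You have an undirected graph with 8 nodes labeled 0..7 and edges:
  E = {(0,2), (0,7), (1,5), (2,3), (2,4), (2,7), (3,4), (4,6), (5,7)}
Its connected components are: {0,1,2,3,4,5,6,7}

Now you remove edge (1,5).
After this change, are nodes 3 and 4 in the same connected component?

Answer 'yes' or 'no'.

Answer: yes

Derivation:
Initial components: {0,1,2,3,4,5,6,7}
Removing edge (1,5): it was a bridge — component count 1 -> 2.
New components: {0,2,3,4,5,6,7} {1}
Are 3 and 4 in the same component? yes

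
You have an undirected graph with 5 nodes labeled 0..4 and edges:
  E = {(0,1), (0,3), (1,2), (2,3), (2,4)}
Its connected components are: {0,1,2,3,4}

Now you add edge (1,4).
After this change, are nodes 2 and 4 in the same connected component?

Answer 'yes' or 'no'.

Answer: yes

Derivation:
Initial components: {0,1,2,3,4}
Adding edge (1,4): both already in same component {0,1,2,3,4}. No change.
New components: {0,1,2,3,4}
Are 2 and 4 in the same component? yes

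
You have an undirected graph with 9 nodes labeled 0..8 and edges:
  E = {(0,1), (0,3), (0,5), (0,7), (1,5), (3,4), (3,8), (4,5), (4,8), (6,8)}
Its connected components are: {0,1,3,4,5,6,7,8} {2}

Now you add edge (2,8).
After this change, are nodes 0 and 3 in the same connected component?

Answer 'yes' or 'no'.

Initial components: {0,1,3,4,5,6,7,8} {2}
Adding edge (2,8): merges {2} and {0,1,3,4,5,6,7,8}.
New components: {0,1,2,3,4,5,6,7,8}
Are 0 and 3 in the same component? yes

Answer: yes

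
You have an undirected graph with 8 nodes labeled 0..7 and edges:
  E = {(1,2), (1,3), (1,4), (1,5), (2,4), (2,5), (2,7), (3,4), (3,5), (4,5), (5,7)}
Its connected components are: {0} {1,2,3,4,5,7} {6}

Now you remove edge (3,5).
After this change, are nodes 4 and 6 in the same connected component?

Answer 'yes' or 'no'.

Initial components: {0} {1,2,3,4,5,7} {6}
Removing edge (3,5): not a bridge — component count unchanged at 3.
New components: {0} {1,2,3,4,5,7} {6}
Are 4 and 6 in the same component? no

Answer: no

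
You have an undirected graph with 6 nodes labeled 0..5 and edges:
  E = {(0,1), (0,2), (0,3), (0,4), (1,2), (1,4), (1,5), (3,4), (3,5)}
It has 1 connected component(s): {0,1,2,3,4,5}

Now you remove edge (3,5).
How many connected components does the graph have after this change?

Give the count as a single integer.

Initial component count: 1
Remove (3,5): not a bridge. Count unchanged: 1.
  After removal, components: {0,1,2,3,4,5}
New component count: 1

Answer: 1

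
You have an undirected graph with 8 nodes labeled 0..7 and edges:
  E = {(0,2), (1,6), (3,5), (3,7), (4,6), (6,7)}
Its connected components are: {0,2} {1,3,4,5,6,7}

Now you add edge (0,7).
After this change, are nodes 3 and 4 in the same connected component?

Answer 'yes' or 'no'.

Answer: yes

Derivation:
Initial components: {0,2} {1,3,4,5,6,7}
Adding edge (0,7): merges {0,2} and {1,3,4,5,6,7}.
New components: {0,1,2,3,4,5,6,7}
Are 3 and 4 in the same component? yes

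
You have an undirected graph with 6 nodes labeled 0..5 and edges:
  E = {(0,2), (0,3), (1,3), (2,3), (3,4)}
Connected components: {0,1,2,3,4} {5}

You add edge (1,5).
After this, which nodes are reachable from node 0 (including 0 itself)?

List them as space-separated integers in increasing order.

Before: nodes reachable from 0: {0,1,2,3,4}
Adding (1,5): merges 0's component with another. Reachability grows.
After: nodes reachable from 0: {0,1,2,3,4,5}

Answer: 0 1 2 3 4 5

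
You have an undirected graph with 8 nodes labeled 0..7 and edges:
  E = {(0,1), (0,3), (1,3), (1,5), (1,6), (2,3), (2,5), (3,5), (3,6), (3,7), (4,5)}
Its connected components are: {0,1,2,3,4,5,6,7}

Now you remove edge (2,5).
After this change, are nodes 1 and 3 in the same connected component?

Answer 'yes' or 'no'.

Answer: yes

Derivation:
Initial components: {0,1,2,3,4,5,6,7}
Removing edge (2,5): not a bridge — component count unchanged at 1.
New components: {0,1,2,3,4,5,6,7}
Are 1 and 3 in the same component? yes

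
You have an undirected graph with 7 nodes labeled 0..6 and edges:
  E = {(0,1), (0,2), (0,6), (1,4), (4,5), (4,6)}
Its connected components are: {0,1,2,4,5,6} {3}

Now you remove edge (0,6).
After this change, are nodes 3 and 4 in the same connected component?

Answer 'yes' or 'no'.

Initial components: {0,1,2,4,5,6} {3}
Removing edge (0,6): not a bridge — component count unchanged at 2.
New components: {0,1,2,4,5,6} {3}
Are 3 and 4 in the same component? no

Answer: no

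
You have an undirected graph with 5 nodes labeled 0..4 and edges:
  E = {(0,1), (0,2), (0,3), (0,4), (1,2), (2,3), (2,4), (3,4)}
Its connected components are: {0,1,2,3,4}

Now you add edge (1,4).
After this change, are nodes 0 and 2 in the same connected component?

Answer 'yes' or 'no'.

Answer: yes

Derivation:
Initial components: {0,1,2,3,4}
Adding edge (1,4): both already in same component {0,1,2,3,4}. No change.
New components: {0,1,2,3,4}
Are 0 and 2 in the same component? yes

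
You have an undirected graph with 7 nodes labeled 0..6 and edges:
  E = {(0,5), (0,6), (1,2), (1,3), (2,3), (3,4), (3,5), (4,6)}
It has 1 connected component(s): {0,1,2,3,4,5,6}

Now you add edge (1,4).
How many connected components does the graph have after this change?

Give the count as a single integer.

Initial component count: 1
Add (1,4): endpoints already in same component. Count unchanged: 1.
New component count: 1

Answer: 1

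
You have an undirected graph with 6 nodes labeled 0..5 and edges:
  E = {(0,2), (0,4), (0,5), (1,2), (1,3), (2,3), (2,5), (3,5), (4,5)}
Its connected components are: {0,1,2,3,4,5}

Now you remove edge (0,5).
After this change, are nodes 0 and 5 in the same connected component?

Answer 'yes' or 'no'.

Answer: yes

Derivation:
Initial components: {0,1,2,3,4,5}
Removing edge (0,5): not a bridge — component count unchanged at 1.
New components: {0,1,2,3,4,5}
Are 0 and 5 in the same component? yes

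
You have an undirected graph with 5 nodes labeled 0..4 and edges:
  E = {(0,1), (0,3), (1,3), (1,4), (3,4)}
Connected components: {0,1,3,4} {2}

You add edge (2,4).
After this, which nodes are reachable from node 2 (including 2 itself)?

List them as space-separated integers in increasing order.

Answer: 0 1 2 3 4

Derivation:
Before: nodes reachable from 2: {2}
Adding (2,4): merges 2's component with another. Reachability grows.
After: nodes reachable from 2: {0,1,2,3,4}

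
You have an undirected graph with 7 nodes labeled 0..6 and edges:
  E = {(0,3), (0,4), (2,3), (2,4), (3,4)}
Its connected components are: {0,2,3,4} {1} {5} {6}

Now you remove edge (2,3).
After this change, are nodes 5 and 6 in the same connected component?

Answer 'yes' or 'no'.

Initial components: {0,2,3,4} {1} {5} {6}
Removing edge (2,3): not a bridge — component count unchanged at 4.
New components: {0,2,3,4} {1} {5} {6}
Are 5 and 6 in the same component? no

Answer: no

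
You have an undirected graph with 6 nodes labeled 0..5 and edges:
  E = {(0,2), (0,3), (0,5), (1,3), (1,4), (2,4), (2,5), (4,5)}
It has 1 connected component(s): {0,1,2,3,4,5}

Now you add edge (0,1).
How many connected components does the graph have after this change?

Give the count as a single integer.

Answer: 1

Derivation:
Initial component count: 1
Add (0,1): endpoints already in same component. Count unchanged: 1.
New component count: 1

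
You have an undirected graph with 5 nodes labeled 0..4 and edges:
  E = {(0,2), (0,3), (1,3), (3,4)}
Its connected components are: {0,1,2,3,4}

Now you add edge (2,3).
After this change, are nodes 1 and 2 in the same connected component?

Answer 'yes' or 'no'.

Answer: yes

Derivation:
Initial components: {0,1,2,3,4}
Adding edge (2,3): both already in same component {0,1,2,3,4}. No change.
New components: {0,1,2,3,4}
Are 1 and 2 in the same component? yes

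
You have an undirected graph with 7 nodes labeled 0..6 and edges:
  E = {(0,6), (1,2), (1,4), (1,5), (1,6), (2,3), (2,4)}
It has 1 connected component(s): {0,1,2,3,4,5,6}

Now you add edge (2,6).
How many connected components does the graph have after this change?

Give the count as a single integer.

Initial component count: 1
Add (2,6): endpoints already in same component. Count unchanged: 1.
New component count: 1

Answer: 1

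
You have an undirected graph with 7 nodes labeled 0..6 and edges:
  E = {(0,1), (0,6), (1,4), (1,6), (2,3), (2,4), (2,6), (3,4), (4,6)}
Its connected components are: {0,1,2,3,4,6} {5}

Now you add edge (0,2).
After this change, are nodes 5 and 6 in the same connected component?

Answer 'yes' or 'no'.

Answer: no

Derivation:
Initial components: {0,1,2,3,4,6} {5}
Adding edge (0,2): both already in same component {0,1,2,3,4,6}. No change.
New components: {0,1,2,3,4,6} {5}
Are 5 and 6 in the same component? no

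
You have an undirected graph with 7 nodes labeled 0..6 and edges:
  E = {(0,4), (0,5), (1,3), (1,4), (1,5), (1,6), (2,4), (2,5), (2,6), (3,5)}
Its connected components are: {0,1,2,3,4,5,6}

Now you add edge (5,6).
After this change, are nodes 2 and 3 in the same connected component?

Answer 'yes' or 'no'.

Answer: yes

Derivation:
Initial components: {0,1,2,3,4,5,6}
Adding edge (5,6): both already in same component {0,1,2,3,4,5,6}. No change.
New components: {0,1,2,3,4,5,6}
Are 2 and 3 in the same component? yes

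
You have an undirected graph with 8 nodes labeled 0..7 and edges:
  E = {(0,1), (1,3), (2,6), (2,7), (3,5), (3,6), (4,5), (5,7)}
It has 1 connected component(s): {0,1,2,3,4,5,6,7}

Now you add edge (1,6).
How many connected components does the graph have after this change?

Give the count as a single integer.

Answer: 1

Derivation:
Initial component count: 1
Add (1,6): endpoints already in same component. Count unchanged: 1.
New component count: 1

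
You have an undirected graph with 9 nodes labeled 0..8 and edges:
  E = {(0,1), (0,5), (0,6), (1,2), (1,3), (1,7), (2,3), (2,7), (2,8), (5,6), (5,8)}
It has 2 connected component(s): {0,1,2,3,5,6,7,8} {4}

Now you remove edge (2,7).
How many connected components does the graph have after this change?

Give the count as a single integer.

Answer: 2

Derivation:
Initial component count: 2
Remove (2,7): not a bridge. Count unchanged: 2.
  After removal, components: {0,1,2,3,5,6,7,8} {4}
New component count: 2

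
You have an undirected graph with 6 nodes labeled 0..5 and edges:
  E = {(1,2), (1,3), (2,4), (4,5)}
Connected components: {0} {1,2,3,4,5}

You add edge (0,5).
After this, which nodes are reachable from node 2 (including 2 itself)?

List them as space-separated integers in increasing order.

Answer: 0 1 2 3 4 5

Derivation:
Before: nodes reachable from 2: {1,2,3,4,5}
Adding (0,5): merges 2's component with another. Reachability grows.
After: nodes reachable from 2: {0,1,2,3,4,5}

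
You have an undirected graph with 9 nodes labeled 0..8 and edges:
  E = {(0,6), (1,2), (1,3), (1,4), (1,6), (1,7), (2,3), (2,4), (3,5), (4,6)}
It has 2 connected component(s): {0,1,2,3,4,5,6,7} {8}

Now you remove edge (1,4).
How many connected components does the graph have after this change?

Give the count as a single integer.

Initial component count: 2
Remove (1,4): not a bridge. Count unchanged: 2.
  After removal, components: {0,1,2,3,4,5,6,7} {8}
New component count: 2

Answer: 2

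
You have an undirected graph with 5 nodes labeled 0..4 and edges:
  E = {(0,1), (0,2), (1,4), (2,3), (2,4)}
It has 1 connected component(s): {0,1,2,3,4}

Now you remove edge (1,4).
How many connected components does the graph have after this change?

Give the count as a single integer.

Initial component count: 1
Remove (1,4): not a bridge. Count unchanged: 1.
  After removal, components: {0,1,2,3,4}
New component count: 1

Answer: 1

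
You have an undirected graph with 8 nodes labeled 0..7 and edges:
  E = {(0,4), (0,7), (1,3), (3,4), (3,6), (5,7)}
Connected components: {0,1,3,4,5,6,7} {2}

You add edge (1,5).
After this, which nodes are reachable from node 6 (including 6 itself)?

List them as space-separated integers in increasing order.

Before: nodes reachable from 6: {0,1,3,4,5,6,7}
Adding (1,5): both endpoints already in same component. Reachability from 6 unchanged.
After: nodes reachable from 6: {0,1,3,4,5,6,7}

Answer: 0 1 3 4 5 6 7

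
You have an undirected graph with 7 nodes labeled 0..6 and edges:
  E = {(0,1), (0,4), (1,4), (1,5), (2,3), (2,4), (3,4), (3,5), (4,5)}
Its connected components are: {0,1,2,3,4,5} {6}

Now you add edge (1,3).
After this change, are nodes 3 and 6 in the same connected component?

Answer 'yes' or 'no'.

Initial components: {0,1,2,3,4,5} {6}
Adding edge (1,3): both already in same component {0,1,2,3,4,5}. No change.
New components: {0,1,2,3,4,5} {6}
Are 3 and 6 in the same component? no

Answer: no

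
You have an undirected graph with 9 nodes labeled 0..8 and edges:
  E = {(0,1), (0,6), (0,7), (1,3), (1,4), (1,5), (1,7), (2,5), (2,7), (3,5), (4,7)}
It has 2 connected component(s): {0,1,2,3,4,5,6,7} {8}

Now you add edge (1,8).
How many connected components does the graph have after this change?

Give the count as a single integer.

Initial component count: 2
Add (1,8): merges two components. Count decreases: 2 -> 1.
New component count: 1

Answer: 1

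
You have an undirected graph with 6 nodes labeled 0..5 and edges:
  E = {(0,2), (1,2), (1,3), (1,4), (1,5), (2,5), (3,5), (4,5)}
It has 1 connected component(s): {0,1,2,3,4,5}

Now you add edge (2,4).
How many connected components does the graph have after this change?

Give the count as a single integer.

Answer: 1

Derivation:
Initial component count: 1
Add (2,4): endpoints already in same component. Count unchanged: 1.
New component count: 1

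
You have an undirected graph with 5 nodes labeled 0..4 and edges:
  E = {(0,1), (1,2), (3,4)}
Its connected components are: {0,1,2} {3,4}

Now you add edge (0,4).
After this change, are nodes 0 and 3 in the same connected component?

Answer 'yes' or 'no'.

Initial components: {0,1,2} {3,4}
Adding edge (0,4): merges {0,1,2} and {3,4}.
New components: {0,1,2,3,4}
Are 0 and 3 in the same component? yes

Answer: yes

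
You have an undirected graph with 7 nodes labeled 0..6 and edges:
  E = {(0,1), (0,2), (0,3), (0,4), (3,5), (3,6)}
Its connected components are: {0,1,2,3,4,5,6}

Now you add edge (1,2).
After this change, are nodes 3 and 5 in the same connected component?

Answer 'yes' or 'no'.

Answer: yes

Derivation:
Initial components: {0,1,2,3,4,5,6}
Adding edge (1,2): both already in same component {0,1,2,3,4,5,6}. No change.
New components: {0,1,2,3,4,5,6}
Are 3 and 5 in the same component? yes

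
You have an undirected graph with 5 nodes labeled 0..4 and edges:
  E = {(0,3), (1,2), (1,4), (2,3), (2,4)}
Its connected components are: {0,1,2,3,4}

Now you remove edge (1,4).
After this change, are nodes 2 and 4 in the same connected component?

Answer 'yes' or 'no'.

Answer: yes

Derivation:
Initial components: {0,1,2,3,4}
Removing edge (1,4): not a bridge — component count unchanged at 1.
New components: {0,1,2,3,4}
Are 2 and 4 in the same component? yes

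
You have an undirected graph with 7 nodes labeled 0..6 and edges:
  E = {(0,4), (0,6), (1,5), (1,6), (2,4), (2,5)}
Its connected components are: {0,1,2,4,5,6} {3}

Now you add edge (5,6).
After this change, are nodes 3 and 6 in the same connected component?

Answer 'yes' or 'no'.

Initial components: {0,1,2,4,5,6} {3}
Adding edge (5,6): both already in same component {0,1,2,4,5,6}. No change.
New components: {0,1,2,4,5,6} {3}
Are 3 and 6 in the same component? no

Answer: no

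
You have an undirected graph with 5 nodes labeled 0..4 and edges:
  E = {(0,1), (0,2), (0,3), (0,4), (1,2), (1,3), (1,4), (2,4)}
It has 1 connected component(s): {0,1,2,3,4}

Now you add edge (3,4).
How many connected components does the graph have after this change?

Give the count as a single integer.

Answer: 1

Derivation:
Initial component count: 1
Add (3,4): endpoints already in same component. Count unchanged: 1.
New component count: 1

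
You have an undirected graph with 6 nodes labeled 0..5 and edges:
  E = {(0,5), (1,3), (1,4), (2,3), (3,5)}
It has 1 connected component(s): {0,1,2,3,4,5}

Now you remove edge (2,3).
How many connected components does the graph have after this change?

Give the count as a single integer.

Initial component count: 1
Remove (2,3): it was a bridge. Count increases: 1 -> 2.
  After removal, components: {0,1,3,4,5} {2}
New component count: 2

Answer: 2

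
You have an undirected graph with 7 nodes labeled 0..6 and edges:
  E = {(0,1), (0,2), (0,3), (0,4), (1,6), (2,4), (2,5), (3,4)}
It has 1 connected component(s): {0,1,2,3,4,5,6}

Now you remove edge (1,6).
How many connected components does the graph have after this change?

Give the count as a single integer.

Answer: 2

Derivation:
Initial component count: 1
Remove (1,6): it was a bridge. Count increases: 1 -> 2.
  After removal, components: {0,1,2,3,4,5} {6}
New component count: 2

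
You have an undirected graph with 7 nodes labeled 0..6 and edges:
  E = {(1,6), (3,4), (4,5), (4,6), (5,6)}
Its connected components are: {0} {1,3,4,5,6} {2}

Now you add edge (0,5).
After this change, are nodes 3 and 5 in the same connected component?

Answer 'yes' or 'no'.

Initial components: {0} {1,3,4,5,6} {2}
Adding edge (0,5): merges {0} and {1,3,4,5,6}.
New components: {0,1,3,4,5,6} {2}
Are 3 and 5 in the same component? yes

Answer: yes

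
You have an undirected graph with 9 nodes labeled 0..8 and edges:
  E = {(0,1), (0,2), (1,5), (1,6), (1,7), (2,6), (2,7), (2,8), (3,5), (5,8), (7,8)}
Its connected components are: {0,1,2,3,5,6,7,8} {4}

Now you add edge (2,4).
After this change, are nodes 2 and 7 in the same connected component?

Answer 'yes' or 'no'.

Answer: yes

Derivation:
Initial components: {0,1,2,3,5,6,7,8} {4}
Adding edge (2,4): merges {0,1,2,3,5,6,7,8} and {4}.
New components: {0,1,2,3,4,5,6,7,8}
Are 2 and 7 in the same component? yes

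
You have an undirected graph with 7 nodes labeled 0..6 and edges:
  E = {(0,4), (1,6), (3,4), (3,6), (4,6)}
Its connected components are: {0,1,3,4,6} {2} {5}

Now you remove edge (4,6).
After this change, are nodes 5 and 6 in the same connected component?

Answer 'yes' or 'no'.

Answer: no

Derivation:
Initial components: {0,1,3,4,6} {2} {5}
Removing edge (4,6): not a bridge — component count unchanged at 3.
New components: {0,1,3,4,6} {2} {5}
Are 5 and 6 in the same component? no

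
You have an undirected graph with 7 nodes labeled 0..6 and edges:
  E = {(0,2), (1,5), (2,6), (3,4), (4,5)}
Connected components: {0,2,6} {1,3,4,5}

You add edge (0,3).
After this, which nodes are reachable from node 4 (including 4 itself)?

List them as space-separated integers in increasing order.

Answer: 0 1 2 3 4 5 6

Derivation:
Before: nodes reachable from 4: {1,3,4,5}
Adding (0,3): merges 4's component with another. Reachability grows.
After: nodes reachable from 4: {0,1,2,3,4,5,6}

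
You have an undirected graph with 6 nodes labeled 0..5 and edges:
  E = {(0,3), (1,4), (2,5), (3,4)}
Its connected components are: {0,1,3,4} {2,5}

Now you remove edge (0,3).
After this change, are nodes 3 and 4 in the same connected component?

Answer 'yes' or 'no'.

Answer: yes

Derivation:
Initial components: {0,1,3,4} {2,5}
Removing edge (0,3): it was a bridge — component count 2 -> 3.
New components: {0} {1,3,4} {2,5}
Are 3 and 4 in the same component? yes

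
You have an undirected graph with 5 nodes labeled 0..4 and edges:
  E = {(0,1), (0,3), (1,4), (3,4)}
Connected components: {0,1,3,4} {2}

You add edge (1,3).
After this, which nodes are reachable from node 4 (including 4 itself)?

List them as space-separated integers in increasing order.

Answer: 0 1 3 4

Derivation:
Before: nodes reachable from 4: {0,1,3,4}
Adding (1,3): both endpoints already in same component. Reachability from 4 unchanged.
After: nodes reachable from 4: {0,1,3,4}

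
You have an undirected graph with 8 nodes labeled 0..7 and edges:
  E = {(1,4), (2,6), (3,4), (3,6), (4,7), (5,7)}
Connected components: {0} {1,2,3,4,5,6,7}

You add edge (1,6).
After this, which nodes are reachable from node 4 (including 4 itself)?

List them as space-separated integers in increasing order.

Before: nodes reachable from 4: {1,2,3,4,5,6,7}
Adding (1,6): both endpoints already in same component. Reachability from 4 unchanged.
After: nodes reachable from 4: {1,2,3,4,5,6,7}

Answer: 1 2 3 4 5 6 7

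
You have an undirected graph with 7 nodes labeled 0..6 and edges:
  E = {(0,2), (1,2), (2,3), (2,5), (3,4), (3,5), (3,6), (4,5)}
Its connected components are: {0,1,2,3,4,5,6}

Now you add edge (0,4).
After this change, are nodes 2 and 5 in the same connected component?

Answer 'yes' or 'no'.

Answer: yes

Derivation:
Initial components: {0,1,2,3,4,5,6}
Adding edge (0,4): both already in same component {0,1,2,3,4,5,6}. No change.
New components: {0,1,2,3,4,5,6}
Are 2 and 5 in the same component? yes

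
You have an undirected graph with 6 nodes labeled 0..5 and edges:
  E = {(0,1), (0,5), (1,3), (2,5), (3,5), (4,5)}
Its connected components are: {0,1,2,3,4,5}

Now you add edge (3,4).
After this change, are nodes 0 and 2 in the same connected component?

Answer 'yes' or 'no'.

Initial components: {0,1,2,3,4,5}
Adding edge (3,4): both already in same component {0,1,2,3,4,5}. No change.
New components: {0,1,2,3,4,5}
Are 0 and 2 in the same component? yes

Answer: yes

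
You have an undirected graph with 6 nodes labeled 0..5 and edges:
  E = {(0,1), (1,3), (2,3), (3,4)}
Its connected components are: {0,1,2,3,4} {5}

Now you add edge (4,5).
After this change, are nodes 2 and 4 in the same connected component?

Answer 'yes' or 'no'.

Initial components: {0,1,2,3,4} {5}
Adding edge (4,5): merges {0,1,2,3,4} and {5}.
New components: {0,1,2,3,4,5}
Are 2 and 4 in the same component? yes

Answer: yes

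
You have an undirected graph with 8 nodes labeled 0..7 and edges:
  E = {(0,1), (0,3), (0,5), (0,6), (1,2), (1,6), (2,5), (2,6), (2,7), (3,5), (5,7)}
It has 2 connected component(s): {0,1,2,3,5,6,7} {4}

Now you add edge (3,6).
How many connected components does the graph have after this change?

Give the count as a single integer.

Answer: 2

Derivation:
Initial component count: 2
Add (3,6): endpoints already in same component. Count unchanged: 2.
New component count: 2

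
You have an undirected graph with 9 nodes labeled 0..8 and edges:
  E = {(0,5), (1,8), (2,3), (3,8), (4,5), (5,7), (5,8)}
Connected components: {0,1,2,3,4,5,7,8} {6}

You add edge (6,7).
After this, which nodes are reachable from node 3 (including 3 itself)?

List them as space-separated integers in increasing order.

Answer: 0 1 2 3 4 5 6 7 8

Derivation:
Before: nodes reachable from 3: {0,1,2,3,4,5,7,8}
Adding (6,7): merges 3's component with another. Reachability grows.
After: nodes reachable from 3: {0,1,2,3,4,5,6,7,8}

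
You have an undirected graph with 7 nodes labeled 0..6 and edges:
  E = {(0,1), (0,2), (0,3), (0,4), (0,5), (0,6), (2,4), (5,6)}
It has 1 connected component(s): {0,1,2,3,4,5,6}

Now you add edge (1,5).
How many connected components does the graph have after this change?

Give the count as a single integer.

Answer: 1

Derivation:
Initial component count: 1
Add (1,5): endpoints already in same component. Count unchanged: 1.
New component count: 1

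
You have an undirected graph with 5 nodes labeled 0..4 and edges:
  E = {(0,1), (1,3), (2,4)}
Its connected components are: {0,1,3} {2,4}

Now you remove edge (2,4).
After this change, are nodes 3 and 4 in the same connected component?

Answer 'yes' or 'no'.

Answer: no

Derivation:
Initial components: {0,1,3} {2,4}
Removing edge (2,4): it was a bridge — component count 2 -> 3.
New components: {0,1,3} {2} {4}
Are 3 and 4 in the same component? no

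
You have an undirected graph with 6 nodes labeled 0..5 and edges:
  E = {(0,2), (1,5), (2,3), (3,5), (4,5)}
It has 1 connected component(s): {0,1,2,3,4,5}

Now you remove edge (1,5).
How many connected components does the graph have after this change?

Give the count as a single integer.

Answer: 2

Derivation:
Initial component count: 1
Remove (1,5): it was a bridge. Count increases: 1 -> 2.
  After removal, components: {0,2,3,4,5} {1}
New component count: 2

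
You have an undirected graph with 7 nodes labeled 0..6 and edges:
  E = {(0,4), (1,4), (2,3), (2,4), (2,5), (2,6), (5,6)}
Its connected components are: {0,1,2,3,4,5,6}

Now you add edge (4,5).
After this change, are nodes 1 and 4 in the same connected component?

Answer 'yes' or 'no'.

Answer: yes

Derivation:
Initial components: {0,1,2,3,4,5,6}
Adding edge (4,5): both already in same component {0,1,2,3,4,5,6}. No change.
New components: {0,1,2,3,4,5,6}
Are 1 and 4 in the same component? yes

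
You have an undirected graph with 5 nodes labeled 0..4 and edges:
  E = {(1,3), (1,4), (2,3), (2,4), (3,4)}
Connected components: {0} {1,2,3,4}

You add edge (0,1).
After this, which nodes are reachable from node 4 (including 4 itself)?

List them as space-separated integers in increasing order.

Before: nodes reachable from 4: {1,2,3,4}
Adding (0,1): merges 4's component with another. Reachability grows.
After: nodes reachable from 4: {0,1,2,3,4}

Answer: 0 1 2 3 4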